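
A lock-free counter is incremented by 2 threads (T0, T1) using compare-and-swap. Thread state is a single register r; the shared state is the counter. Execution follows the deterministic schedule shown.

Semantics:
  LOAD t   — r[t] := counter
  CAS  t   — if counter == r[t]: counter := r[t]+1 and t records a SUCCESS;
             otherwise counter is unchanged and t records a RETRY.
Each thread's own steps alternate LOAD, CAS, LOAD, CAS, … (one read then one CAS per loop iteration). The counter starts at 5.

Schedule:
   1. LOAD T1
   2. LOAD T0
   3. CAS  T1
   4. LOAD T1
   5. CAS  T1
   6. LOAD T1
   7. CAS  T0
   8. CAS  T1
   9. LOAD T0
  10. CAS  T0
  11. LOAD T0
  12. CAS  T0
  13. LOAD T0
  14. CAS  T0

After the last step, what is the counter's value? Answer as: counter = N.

counter = 11

   1) LOAD T1:  M=5  r_T1=5
   2) LOAD T0:  M=5  r_T0=5
   3) CAS  T1:  M=6  r_T1=5 ✓
   4) LOAD T1:  M=6  r_T1=6
   5) CAS  T1:  M=7  r_T1=6 ✓
   6) LOAD T1:  M=7  r_T1=7
   7) CAS  T0:  M=7  r_T0=5 ✗
   8) CAS  T1:  M=8  r_T1=7 ✓
   9) LOAD T0:  M=8  r_T0=8
  10) CAS  T0:  M=9  r_T0=8 ✓
  11) LOAD T0:  M=9  r_T0=9
  12) CAS  T0:  M=10  r_T0=9 ✓
  13) LOAD T0:  M=10  r_T0=10
  14) CAS  T0:  M=11  r_T0=10 ✓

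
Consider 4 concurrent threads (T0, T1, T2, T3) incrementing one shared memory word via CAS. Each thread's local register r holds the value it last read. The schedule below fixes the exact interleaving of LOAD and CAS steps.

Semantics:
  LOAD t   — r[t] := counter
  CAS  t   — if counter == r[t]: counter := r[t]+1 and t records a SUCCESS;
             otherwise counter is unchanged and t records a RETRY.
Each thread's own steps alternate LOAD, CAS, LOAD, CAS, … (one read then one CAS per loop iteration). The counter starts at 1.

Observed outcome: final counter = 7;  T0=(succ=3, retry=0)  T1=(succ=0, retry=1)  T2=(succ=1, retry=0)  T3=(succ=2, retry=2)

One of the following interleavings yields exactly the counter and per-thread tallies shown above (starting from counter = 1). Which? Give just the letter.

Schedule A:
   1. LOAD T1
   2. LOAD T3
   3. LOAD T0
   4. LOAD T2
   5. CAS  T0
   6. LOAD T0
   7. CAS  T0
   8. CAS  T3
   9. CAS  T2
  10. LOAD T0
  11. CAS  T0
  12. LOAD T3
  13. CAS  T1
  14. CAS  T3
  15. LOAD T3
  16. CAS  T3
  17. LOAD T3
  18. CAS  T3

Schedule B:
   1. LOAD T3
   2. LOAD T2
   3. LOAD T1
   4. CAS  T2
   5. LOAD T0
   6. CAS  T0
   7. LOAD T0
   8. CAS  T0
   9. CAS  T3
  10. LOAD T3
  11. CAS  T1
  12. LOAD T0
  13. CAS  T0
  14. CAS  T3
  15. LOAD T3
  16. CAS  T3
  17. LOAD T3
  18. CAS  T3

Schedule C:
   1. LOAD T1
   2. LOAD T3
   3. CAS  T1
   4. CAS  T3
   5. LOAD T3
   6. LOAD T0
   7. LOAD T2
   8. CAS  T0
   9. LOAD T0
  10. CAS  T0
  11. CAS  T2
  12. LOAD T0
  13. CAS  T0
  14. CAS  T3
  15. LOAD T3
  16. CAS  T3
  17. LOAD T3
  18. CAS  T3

B

Simulating candidate B:
#1 T3 reads 1
#2 T2 reads 1
#3 T1 reads 1
#4 T2 CAS(1→2) writes; counter now 2
#5 T0 reads 2
#6 T0 CAS(2→3) writes; counter now 3
#7 T0 reads 3
#8 T0 CAS(3→4) writes; counter now 4
#9 T3 CAS(1→2) fails; counter now 4
#10 T3 reads 4
#11 T1 CAS(1→2) fails; counter now 4
#12 T0 reads 4
#13 T0 CAS(4→5) writes; counter now 5
#14 T3 CAS(4→5) fails; counter now 5
#15 T3 reads 5
#16 T3 CAS(5→6) writes; counter now 6
#17 T3 reads 6
#18 T3 CAS(6→7) writes; counter now 7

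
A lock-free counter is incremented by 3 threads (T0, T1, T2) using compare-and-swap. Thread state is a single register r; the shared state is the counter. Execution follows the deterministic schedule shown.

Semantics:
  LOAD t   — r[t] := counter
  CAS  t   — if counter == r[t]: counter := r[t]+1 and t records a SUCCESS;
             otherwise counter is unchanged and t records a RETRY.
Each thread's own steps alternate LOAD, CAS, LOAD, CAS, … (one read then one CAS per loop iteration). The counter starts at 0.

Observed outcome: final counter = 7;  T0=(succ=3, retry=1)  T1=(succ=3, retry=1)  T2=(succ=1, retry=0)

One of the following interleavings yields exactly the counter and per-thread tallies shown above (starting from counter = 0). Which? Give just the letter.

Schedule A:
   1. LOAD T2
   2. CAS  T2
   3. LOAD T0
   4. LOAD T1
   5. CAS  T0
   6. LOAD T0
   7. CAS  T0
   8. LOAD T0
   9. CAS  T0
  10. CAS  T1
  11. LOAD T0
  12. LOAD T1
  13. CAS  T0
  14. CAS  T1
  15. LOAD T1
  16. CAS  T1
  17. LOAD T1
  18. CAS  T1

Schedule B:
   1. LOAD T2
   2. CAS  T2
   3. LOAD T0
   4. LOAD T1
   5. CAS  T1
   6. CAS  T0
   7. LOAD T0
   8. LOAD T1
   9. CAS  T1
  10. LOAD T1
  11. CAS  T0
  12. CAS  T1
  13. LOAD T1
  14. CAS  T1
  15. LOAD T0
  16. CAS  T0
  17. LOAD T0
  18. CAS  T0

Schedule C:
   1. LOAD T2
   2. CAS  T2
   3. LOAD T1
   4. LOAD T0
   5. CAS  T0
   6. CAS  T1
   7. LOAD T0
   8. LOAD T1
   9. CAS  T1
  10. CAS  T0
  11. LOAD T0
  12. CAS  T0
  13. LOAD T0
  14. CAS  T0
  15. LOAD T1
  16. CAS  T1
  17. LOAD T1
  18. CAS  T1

C

Tracing schedule C:
step 1: T2 LOAD ⇒ load; ctr=0 reg=0
step 2: T2 CAS ⇒ ok; ctr=1 reg=0
step 3: T1 LOAD ⇒ load; ctr=1 reg=1
step 4: T0 LOAD ⇒ load; ctr=1 reg=1
step 5: T0 CAS ⇒ ok; ctr=2 reg=1
step 6: T1 CAS ⇒ retry; ctr=2 reg=1
step 7: T0 LOAD ⇒ load; ctr=2 reg=2
step 8: T1 LOAD ⇒ load; ctr=2 reg=2
step 9: T1 CAS ⇒ ok; ctr=3 reg=2
step 10: T0 CAS ⇒ retry; ctr=3 reg=2
step 11: T0 LOAD ⇒ load; ctr=3 reg=3
step 12: T0 CAS ⇒ ok; ctr=4 reg=3
step 13: T0 LOAD ⇒ load; ctr=4 reg=4
step 14: T0 CAS ⇒ ok; ctr=5 reg=4
step 15: T1 LOAD ⇒ load; ctr=5 reg=5
step 16: T1 CAS ⇒ ok; ctr=6 reg=5
step 17: T1 LOAD ⇒ load; ctr=6 reg=6
step 18: T1 CAS ⇒ ok; ctr=7 reg=6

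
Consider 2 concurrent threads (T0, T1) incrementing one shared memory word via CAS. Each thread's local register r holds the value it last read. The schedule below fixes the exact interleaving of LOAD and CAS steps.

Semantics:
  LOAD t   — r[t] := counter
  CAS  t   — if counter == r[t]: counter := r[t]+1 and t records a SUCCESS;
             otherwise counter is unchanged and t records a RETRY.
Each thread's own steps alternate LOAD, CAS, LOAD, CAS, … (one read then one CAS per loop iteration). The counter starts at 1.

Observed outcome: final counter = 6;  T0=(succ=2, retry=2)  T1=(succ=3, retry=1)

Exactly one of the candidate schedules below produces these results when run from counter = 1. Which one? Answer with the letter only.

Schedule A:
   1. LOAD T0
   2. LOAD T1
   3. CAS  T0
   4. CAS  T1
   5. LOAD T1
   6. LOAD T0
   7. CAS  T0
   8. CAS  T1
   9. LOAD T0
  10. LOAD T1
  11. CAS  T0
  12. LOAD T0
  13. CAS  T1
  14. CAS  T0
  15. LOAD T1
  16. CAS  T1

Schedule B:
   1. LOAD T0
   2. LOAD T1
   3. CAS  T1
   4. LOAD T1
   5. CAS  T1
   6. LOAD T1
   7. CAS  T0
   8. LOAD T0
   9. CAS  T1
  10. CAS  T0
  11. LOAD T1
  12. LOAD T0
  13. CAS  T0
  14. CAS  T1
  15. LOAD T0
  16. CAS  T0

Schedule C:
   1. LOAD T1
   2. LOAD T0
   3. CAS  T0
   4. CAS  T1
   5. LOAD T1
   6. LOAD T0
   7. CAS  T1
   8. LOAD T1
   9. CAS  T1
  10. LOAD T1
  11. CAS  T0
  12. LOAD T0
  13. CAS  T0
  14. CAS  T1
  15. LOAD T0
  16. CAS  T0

B

Tracing schedule B:
T0 LOAD — after: cnt=1, r=1 — load
T1 LOAD — after: cnt=1, r=1 — load
T1 CAS — after: cnt=2, r=1 — ok
T1 LOAD — after: cnt=2, r=2 — load
T1 CAS — after: cnt=3, r=2 — ok
T1 LOAD — after: cnt=3, r=3 — load
T0 CAS — after: cnt=3, r=1 — retry
T0 LOAD — after: cnt=3, r=3 — load
T1 CAS — after: cnt=4, r=3 — ok
T0 CAS — after: cnt=4, r=3 — retry
T1 LOAD — after: cnt=4, r=4 — load
T0 LOAD — after: cnt=4, r=4 — load
T0 CAS — after: cnt=5, r=4 — ok
T1 CAS — after: cnt=5, r=4 — retry
T0 LOAD — after: cnt=5, r=5 — load
T0 CAS — after: cnt=6, r=5 — ok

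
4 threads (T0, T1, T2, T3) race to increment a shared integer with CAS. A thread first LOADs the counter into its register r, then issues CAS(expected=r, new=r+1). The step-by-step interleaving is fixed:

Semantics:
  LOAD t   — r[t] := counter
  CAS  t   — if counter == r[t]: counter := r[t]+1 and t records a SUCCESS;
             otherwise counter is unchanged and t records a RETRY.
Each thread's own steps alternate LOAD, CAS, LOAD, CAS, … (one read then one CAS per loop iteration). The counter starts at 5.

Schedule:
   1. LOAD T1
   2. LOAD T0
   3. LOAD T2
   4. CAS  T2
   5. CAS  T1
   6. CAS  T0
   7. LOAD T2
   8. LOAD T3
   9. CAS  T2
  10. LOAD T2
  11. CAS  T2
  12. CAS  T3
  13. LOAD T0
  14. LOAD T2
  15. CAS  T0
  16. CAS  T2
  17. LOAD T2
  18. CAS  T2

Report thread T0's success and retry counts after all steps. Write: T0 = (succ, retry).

step 1: T1 LOAD ⇒ load; ctr=5 reg=5
step 2: T0 LOAD ⇒ load; ctr=5 reg=5
step 3: T2 LOAD ⇒ load; ctr=5 reg=5
step 4: T2 CAS ⇒ ok; ctr=6 reg=5
step 5: T1 CAS ⇒ retry; ctr=6 reg=5
step 6: T0 CAS ⇒ retry; ctr=6 reg=5
step 7: T2 LOAD ⇒ load; ctr=6 reg=6
step 8: T3 LOAD ⇒ load; ctr=6 reg=6
step 9: T2 CAS ⇒ ok; ctr=7 reg=6
step 10: T2 LOAD ⇒ load; ctr=7 reg=7
step 11: T2 CAS ⇒ ok; ctr=8 reg=7
step 12: T3 CAS ⇒ retry; ctr=8 reg=6
step 13: T0 LOAD ⇒ load; ctr=8 reg=8
step 14: T2 LOAD ⇒ load; ctr=8 reg=8
step 15: T0 CAS ⇒ ok; ctr=9 reg=8
step 16: T2 CAS ⇒ retry; ctr=9 reg=8
step 17: T2 LOAD ⇒ load; ctr=9 reg=9
step 18: T2 CAS ⇒ ok; ctr=10 reg=9

T0 = (1, 1)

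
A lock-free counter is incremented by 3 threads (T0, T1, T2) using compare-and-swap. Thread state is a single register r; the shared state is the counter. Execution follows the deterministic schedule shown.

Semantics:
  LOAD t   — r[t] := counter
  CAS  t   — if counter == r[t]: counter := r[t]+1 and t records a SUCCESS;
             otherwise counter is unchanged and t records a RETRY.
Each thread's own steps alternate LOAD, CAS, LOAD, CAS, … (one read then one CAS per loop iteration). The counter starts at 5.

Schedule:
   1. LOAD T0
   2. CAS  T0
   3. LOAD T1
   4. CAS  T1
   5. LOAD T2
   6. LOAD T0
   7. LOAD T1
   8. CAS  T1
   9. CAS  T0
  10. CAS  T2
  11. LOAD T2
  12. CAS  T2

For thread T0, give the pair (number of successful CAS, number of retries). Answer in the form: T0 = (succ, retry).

1. LOAD T0 → mem=5 r[T0]=5 [LOAD]
2. CAS T0 → mem=6 r[T0]=5 [OK]
3. LOAD T1 → mem=6 r[T1]=6 [LOAD]
4. CAS T1 → mem=7 r[T1]=6 [OK]
5. LOAD T2 → mem=7 r[T2]=7 [LOAD]
6. LOAD T0 → mem=7 r[T0]=7 [LOAD]
7. LOAD T1 → mem=7 r[T1]=7 [LOAD]
8. CAS T1 → mem=8 r[T1]=7 [OK]
9. CAS T0 → mem=8 r[T0]=7 [RETRY]
10. CAS T2 → mem=8 r[T2]=7 [RETRY]
11. LOAD T2 → mem=8 r[T2]=8 [LOAD]
12. CAS T2 → mem=9 r[T2]=8 [OK]

T0 = (1, 1)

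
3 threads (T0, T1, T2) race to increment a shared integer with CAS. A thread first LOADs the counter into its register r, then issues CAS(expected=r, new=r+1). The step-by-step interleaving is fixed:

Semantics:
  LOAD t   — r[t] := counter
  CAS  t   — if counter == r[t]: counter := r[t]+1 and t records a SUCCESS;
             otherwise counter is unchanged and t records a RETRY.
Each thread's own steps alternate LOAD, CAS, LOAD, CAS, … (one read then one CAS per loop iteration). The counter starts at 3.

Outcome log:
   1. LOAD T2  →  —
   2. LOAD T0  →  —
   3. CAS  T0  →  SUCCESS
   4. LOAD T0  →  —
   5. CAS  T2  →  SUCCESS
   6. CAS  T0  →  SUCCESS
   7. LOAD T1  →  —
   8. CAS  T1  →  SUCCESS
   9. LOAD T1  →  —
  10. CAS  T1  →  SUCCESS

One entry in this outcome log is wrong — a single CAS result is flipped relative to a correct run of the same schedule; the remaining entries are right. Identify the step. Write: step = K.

Reference trace:
step 1: T2 LOAD ⇒ load; ctr=3 reg=3
step 2: T0 LOAD ⇒ load; ctr=3 reg=3
step 3: T0 CAS ⇒ ok; ctr=4 reg=3
step 4: T0 LOAD ⇒ load; ctr=4 reg=4
step 5: T2 CAS ⇒ retry; ctr=4 reg=3
step 6: T0 CAS ⇒ ok; ctr=5 reg=4
step 7: T1 LOAD ⇒ load; ctr=5 reg=5
step 8: T1 CAS ⇒ ok; ctr=6 reg=5
step 9: T1 LOAD ⇒ load; ctr=6 reg=6
step 10: T1 CAS ⇒ ok; ctr=7 reg=6
Log disagrees first at step 5.

step = 5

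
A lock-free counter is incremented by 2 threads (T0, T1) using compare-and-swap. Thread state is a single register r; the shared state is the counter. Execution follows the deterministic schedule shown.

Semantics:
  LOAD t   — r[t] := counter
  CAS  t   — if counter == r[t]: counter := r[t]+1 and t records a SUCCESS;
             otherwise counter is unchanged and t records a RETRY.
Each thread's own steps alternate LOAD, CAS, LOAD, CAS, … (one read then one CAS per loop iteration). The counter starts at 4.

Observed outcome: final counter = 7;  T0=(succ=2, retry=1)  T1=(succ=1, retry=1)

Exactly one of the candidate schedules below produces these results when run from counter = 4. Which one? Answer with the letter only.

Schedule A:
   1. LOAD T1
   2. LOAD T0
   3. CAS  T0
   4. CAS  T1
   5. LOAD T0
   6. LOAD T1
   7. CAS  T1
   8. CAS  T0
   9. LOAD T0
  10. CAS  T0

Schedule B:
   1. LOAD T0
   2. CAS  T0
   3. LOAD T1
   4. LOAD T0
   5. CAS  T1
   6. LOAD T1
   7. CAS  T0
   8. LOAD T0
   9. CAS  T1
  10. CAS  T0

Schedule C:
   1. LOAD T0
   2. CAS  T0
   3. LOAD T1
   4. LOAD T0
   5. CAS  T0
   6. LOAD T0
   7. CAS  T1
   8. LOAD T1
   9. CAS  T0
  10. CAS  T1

Run A:
T1 LOAD — after: cnt=4, r=4 — load
T0 LOAD — after: cnt=4, r=4 — load
T0 CAS — after: cnt=5, r=4 — ok
T1 CAS — after: cnt=5, r=4 — retry
T0 LOAD — after: cnt=5, r=5 — load
T1 LOAD — after: cnt=5, r=5 — load
T1 CAS — after: cnt=6, r=5 — ok
T0 CAS — after: cnt=6, r=5 — retry
T0 LOAD — after: cnt=6, r=6 — load
T0 CAS — after: cnt=7, r=6 — ok

A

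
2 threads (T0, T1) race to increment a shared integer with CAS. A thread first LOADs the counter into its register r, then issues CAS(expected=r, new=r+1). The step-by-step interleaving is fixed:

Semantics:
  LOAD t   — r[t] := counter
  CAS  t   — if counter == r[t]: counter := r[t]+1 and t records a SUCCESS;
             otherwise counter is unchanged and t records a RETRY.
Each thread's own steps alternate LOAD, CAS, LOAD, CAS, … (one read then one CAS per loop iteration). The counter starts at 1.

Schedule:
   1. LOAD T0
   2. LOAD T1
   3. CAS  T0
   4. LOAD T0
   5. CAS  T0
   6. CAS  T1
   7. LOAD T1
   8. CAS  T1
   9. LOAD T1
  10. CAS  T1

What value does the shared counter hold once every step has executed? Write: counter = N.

counter = 5

T0 LOAD — after: cnt=1, r=1 — load
T1 LOAD — after: cnt=1, r=1 — load
T0 CAS — after: cnt=2, r=1 — ok
T0 LOAD — after: cnt=2, r=2 — load
T0 CAS — after: cnt=3, r=2 — ok
T1 CAS — after: cnt=3, r=1 — retry
T1 LOAD — after: cnt=3, r=3 — load
T1 CAS — after: cnt=4, r=3 — ok
T1 LOAD — after: cnt=4, r=4 — load
T1 CAS — after: cnt=5, r=4 — ok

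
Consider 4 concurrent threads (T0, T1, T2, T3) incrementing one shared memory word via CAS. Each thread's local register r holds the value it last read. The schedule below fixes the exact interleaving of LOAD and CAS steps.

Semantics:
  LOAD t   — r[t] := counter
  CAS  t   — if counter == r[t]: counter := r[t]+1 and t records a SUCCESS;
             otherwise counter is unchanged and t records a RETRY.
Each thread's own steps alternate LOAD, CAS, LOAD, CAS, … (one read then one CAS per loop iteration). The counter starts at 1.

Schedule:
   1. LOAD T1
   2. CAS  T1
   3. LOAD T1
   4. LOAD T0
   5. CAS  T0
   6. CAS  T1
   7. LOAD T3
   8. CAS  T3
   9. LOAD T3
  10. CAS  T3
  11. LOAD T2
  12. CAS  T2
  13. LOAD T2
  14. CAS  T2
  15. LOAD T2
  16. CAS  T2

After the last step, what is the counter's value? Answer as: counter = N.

[1] T1.load  rd  (counter 1, T1.r 1)
[2] T1.cas  hit  (counter 2, T1.r 1)
[3] T1.load  rd  (counter 2, T1.r 2)
[4] T0.load  rd  (counter 2, T0.r 2)
[5] T0.cas  hit  (counter 3, T0.r 2)
[6] T1.cas  miss  (counter 3, T1.r 2)
[7] T3.load  rd  (counter 3, T3.r 3)
[8] T3.cas  hit  (counter 4, T3.r 3)
[9] T3.load  rd  (counter 4, T3.r 4)
[10] T3.cas  hit  (counter 5, T3.r 4)
[11] T2.load  rd  (counter 5, T2.r 5)
[12] T2.cas  hit  (counter 6, T2.r 5)
[13] T2.load  rd  (counter 6, T2.r 6)
[14] T2.cas  hit  (counter 7, T2.r 6)
[15] T2.load  rd  (counter 7, T2.r 7)
[16] T2.cas  hit  (counter 8, T2.r 7)

counter = 8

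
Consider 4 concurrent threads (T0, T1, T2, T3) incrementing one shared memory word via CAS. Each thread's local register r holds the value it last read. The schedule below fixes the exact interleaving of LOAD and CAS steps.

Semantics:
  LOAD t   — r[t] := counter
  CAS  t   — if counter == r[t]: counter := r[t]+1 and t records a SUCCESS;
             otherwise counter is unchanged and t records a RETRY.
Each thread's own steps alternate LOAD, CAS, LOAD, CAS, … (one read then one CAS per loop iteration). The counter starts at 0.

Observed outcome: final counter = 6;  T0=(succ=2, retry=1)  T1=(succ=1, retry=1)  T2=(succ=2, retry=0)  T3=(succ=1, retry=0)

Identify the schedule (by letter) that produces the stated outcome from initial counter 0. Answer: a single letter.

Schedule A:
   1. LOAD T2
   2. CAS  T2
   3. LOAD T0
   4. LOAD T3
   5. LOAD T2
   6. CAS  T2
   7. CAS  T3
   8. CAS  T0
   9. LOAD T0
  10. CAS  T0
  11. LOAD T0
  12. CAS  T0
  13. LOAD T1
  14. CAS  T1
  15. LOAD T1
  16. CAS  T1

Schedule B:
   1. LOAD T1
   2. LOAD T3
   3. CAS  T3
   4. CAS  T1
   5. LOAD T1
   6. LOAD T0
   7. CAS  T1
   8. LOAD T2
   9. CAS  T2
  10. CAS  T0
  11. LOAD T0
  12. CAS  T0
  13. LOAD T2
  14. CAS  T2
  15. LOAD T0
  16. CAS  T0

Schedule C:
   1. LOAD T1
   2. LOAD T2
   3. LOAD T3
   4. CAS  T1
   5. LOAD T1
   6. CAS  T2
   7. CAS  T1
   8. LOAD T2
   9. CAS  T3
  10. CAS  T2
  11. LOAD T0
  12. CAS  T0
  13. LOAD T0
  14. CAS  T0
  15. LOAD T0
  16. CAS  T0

B

Run B:
[1] T1.load  rd  (counter 0, T1.r 0)
[2] T3.load  rd  (counter 0, T3.r 0)
[3] T3.cas  hit  (counter 1, T3.r 0)
[4] T1.cas  miss  (counter 1, T1.r 0)
[5] T1.load  rd  (counter 1, T1.r 1)
[6] T0.load  rd  (counter 1, T0.r 1)
[7] T1.cas  hit  (counter 2, T1.r 1)
[8] T2.load  rd  (counter 2, T2.r 2)
[9] T2.cas  hit  (counter 3, T2.r 2)
[10] T0.cas  miss  (counter 3, T0.r 1)
[11] T0.load  rd  (counter 3, T0.r 3)
[12] T0.cas  hit  (counter 4, T0.r 3)
[13] T2.load  rd  (counter 4, T2.r 4)
[14] T2.cas  hit  (counter 5, T2.r 4)
[15] T0.load  rd  (counter 5, T0.r 5)
[16] T0.cas  hit  (counter 6, T0.r 5)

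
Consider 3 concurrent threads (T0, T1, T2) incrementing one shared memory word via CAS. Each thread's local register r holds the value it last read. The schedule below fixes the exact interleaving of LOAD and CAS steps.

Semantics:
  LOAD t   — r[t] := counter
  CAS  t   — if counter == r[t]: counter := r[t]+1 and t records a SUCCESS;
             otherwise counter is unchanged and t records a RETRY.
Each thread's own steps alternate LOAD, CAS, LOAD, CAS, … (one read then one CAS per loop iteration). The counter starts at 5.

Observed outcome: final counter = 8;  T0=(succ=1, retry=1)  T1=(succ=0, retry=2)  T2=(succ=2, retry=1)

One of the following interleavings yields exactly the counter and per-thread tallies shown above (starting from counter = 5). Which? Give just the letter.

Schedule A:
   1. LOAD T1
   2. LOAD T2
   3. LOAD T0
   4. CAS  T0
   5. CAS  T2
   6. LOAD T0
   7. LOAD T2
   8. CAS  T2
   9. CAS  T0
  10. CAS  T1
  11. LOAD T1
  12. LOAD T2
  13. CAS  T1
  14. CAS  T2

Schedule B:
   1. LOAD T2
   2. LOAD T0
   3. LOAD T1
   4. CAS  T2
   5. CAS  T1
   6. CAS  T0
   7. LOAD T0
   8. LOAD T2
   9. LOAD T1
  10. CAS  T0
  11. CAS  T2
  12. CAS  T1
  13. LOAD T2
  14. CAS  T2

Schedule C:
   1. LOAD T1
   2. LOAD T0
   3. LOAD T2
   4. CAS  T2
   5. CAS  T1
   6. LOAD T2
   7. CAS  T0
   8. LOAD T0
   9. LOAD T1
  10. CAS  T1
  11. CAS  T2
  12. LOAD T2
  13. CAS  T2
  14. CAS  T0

Run B:
1. LOAD T2 → mem=5 r[T2]=5 [LOAD]
2. LOAD T0 → mem=5 r[T0]=5 [LOAD]
3. LOAD T1 → mem=5 r[T1]=5 [LOAD]
4. CAS T2 → mem=6 r[T2]=5 [OK]
5. CAS T1 → mem=6 r[T1]=5 [RETRY]
6. CAS T0 → mem=6 r[T0]=5 [RETRY]
7. LOAD T0 → mem=6 r[T0]=6 [LOAD]
8. LOAD T2 → mem=6 r[T2]=6 [LOAD]
9. LOAD T1 → mem=6 r[T1]=6 [LOAD]
10. CAS T0 → mem=7 r[T0]=6 [OK]
11. CAS T2 → mem=7 r[T2]=6 [RETRY]
12. CAS T1 → mem=7 r[T1]=6 [RETRY]
13. LOAD T2 → mem=7 r[T2]=7 [LOAD]
14. CAS T2 → mem=8 r[T2]=7 [OK]

B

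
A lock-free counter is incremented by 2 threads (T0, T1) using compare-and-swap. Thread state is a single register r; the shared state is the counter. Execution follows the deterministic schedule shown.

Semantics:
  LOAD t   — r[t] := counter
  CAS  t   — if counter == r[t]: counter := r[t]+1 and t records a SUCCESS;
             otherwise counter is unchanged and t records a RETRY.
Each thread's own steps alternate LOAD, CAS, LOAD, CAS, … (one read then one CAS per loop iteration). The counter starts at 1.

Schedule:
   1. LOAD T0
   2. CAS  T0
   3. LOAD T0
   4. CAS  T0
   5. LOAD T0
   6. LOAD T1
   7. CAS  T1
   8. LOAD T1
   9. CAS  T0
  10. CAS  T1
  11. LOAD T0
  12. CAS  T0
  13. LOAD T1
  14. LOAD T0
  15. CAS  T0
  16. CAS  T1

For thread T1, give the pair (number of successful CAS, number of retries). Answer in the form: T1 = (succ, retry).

step 1: T0 LOAD ⇒ load; ctr=1 reg=1
step 2: T0 CAS ⇒ ok; ctr=2 reg=1
step 3: T0 LOAD ⇒ load; ctr=2 reg=2
step 4: T0 CAS ⇒ ok; ctr=3 reg=2
step 5: T0 LOAD ⇒ load; ctr=3 reg=3
step 6: T1 LOAD ⇒ load; ctr=3 reg=3
step 7: T1 CAS ⇒ ok; ctr=4 reg=3
step 8: T1 LOAD ⇒ load; ctr=4 reg=4
step 9: T0 CAS ⇒ retry; ctr=4 reg=3
step 10: T1 CAS ⇒ ok; ctr=5 reg=4
step 11: T0 LOAD ⇒ load; ctr=5 reg=5
step 12: T0 CAS ⇒ ok; ctr=6 reg=5
step 13: T1 LOAD ⇒ load; ctr=6 reg=6
step 14: T0 LOAD ⇒ load; ctr=6 reg=6
step 15: T0 CAS ⇒ ok; ctr=7 reg=6
step 16: T1 CAS ⇒ retry; ctr=7 reg=6

T1 = (2, 1)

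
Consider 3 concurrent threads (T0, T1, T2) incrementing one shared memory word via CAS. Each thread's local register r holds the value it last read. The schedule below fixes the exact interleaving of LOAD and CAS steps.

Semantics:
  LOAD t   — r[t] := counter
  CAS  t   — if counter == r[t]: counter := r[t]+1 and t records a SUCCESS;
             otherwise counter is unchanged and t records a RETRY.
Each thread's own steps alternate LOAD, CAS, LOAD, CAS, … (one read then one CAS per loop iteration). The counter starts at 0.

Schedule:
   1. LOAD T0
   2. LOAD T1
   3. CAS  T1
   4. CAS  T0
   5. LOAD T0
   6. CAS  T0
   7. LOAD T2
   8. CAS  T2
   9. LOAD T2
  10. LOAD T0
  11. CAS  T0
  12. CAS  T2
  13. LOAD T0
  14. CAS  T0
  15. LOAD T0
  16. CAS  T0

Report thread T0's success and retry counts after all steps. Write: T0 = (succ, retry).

T0 = (4, 1)

[1] T0.load  rd  (counter 0, T0.r 0)
[2] T1.load  rd  (counter 0, T1.r 0)
[3] T1.cas  hit  (counter 1, T1.r 0)
[4] T0.cas  miss  (counter 1, T0.r 0)
[5] T0.load  rd  (counter 1, T0.r 1)
[6] T0.cas  hit  (counter 2, T0.r 1)
[7] T2.load  rd  (counter 2, T2.r 2)
[8] T2.cas  hit  (counter 3, T2.r 2)
[9] T2.load  rd  (counter 3, T2.r 3)
[10] T0.load  rd  (counter 3, T0.r 3)
[11] T0.cas  hit  (counter 4, T0.r 3)
[12] T2.cas  miss  (counter 4, T2.r 3)
[13] T0.load  rd  (counter 4, T0.r 4)
[14] T0.cas  hit  (counter 5, T0.r 4)
[15] T0.load  rd  (counter 5, T0.r 5)
[16] T0.cas  hit  (counter 6, T0.r 5)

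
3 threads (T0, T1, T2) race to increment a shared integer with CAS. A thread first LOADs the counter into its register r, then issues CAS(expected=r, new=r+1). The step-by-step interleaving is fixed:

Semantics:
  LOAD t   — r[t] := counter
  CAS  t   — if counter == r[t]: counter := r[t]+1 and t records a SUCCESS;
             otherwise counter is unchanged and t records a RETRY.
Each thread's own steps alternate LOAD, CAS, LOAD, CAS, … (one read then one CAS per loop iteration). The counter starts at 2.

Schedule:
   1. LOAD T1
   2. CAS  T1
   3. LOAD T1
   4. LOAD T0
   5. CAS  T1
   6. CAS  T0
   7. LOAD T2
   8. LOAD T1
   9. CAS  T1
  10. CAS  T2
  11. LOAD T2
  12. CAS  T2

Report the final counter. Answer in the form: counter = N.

counter = 6

1. LOAD T1 → mem=2 r[T1]=2 [LOAD]
2. CAS T1 → mem=3 r[T1]=2 [OK]
3. LOAD T1 → mem=3 r[T1]=3 [LOAD]
4. LOAD T0 → mem=3 r[T0]=3 [LOAD]
5. CAS T1 → mem=4 r[T1]=3 [OK]
6. CAS T0 → mem=4 r[T0]=3 [RETRY]
7. LOAD T2 → mem=4 r[T2]=4 [LOAD]
8. LOAD T1 → mem=4 r[T1]=4 [LOAD]
9. CAS T1 → mem=5 r[T1]=4 [OK]
10. CAS T2 → mem=5 r[T2]=4 [RETRY]
11. LOAD T2 → mem=5 r[T2]=5 [LOAD]
12. CAS T2 → mem=6 r[T2]=5 [OK]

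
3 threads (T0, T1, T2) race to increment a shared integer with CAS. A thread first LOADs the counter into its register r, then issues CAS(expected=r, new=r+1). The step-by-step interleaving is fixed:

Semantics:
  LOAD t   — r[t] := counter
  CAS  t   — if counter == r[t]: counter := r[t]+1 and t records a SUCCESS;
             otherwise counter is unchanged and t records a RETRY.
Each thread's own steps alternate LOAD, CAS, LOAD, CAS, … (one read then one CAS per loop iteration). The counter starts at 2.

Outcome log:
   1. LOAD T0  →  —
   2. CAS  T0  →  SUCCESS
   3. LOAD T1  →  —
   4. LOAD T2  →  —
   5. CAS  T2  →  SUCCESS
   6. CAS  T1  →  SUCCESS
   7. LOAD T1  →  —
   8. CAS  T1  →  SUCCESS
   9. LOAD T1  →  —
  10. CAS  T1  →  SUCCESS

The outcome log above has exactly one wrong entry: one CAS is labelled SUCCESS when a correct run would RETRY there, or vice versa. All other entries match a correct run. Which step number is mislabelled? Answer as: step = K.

step = 6

Re-executing:
#1 T0 reads 2
#2 T0 CAS(2→3) writes; counter now 3
#3 T1 reads 3
#4 T2 reads 3
#5 T2 CAS(3→4) writes; counter now 4
#6 T1 CAS(3→4) fails; counter now 4
#7 T1 reads 4
#8 T1 CAS(4→5) writes; counter now 5
#9 T1 reads 5
#10 T1 CAS(5→6) writes; counter now 6
Flip is step 6.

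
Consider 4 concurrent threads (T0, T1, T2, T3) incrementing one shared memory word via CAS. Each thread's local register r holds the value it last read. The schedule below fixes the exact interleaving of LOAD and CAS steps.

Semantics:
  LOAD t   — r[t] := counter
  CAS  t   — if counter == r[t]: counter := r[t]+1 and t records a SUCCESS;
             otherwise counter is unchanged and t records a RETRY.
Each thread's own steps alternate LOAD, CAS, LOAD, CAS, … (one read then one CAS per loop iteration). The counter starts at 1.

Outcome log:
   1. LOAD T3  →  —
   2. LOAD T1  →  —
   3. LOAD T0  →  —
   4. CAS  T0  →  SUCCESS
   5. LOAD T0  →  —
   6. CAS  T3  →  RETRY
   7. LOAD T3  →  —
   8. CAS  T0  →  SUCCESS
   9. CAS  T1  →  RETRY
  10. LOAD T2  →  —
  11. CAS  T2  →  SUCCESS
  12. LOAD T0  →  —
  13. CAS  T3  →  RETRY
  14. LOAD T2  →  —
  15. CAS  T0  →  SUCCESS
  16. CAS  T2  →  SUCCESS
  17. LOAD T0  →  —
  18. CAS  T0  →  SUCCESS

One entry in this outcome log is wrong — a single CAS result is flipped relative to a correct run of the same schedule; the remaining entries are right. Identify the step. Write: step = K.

Re-executing:
[1] T3.load  rd  (counter 1, T3.r 1)
[2] T1.load  rd  (counter 1, T1.r 1)
[3] T0.load  rd  (counter 1, T0.r 1)
[4] T0.cas  hit  (counter 2, T0.r 1)
[5] T0.load  rd  (counter 2, T0.r 2)
[6] T3.cas  miss  (counter 2, T3.r 1)
[7] T3.load  rd  (counter 2, T3.r 2)
[8] T0.cas  hit  (counter 3, T0.r 2)
[9] T1.cas  miss  (counter 3, T1.r 1)
[10] T2.load  rd  (counter 3, T2.r 3)
[11] T2.cas  hit  (counter 4, T2.r 3)
[12] T0.load  rd  (counter 4, T0.r 4)
[13] T3.cas  miss  (counter 4, T3.r 2)
[14] T2.load  rd  (counter 4, T2.r 4)
[15] T0.cas  hit  (counter 5, T0.r 4)
[16] T2.cas  miss  (counter 5, T2.r 4)
[17] T0.load  rd  (counter 5, T0.r 5)
[18] T0.cas  hit  (counter 6, T0.r 5)
Log disagrees first at step 16.

step = 16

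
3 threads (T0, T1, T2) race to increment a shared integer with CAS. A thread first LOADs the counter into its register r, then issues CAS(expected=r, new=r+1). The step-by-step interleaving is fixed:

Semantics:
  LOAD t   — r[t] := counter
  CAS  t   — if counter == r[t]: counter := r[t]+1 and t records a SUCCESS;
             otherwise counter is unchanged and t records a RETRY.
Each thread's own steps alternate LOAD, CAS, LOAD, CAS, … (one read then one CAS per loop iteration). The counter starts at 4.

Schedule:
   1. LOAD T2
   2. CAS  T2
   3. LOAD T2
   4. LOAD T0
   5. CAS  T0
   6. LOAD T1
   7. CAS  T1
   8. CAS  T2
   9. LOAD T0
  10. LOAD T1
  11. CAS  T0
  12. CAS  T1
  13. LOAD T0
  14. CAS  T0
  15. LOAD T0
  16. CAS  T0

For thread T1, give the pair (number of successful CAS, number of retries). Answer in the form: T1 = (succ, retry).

#1 T2 reads 4
#2 T2 CAS(4→5) writes; counter now 5
#3 T2 reads 5
#4 T0 reads 5
#5 T0 CAS(5→6) writes; counter now 6
#6 T1 reads 6
#7 T1 CAS(6→7) writes; counter now 7
#8 T2 CAS(5→6) fails; counter now 7
#9 T0 reads 7
#10 T1 reads 7
#11 T0 CAS(7→8) writes; counter now 8
#12 T1 CAS(7→8) fails; counter now 8
#13 T0 reads 8
#14 T0 CAS(8→9) writes; counter now 9
#15 T0 reads 9
#16 T0 CAS(9→10) writes; counter now 10

T1 = (1, 1)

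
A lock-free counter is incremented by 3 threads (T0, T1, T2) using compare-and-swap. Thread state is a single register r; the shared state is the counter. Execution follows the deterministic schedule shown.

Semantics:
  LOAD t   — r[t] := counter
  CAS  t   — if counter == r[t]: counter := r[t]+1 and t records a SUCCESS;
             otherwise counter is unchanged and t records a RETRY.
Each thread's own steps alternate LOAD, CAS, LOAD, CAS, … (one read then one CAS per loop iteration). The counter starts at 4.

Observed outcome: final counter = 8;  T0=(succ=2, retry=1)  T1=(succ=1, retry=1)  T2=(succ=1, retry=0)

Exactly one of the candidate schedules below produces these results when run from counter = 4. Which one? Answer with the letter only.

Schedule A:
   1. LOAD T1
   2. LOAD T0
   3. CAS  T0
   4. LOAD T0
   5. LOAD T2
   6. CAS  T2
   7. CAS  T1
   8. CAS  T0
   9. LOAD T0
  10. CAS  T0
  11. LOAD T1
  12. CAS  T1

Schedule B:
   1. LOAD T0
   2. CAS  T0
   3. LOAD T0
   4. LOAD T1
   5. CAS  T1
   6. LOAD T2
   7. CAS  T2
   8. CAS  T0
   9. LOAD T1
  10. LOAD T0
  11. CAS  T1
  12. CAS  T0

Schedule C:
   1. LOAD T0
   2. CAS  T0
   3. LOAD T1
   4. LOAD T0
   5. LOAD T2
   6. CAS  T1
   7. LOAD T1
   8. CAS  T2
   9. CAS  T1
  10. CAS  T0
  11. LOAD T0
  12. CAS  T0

A

Simulating candidate A:
[1] T1.load  rd  (counter 4, T1.r 4)
[2] T0.load  rd  (counter 4, T0.r 4)
[3] T0.cas  hit  (counter 5, T0.r 4)
[4] T0.load  rd  (counter 5, T0.r 5)
[5] T2.load  rd  (counter 5, T2.r 5)
[6] T2.cas  hit  (counter 6, T2.r 5)
[7] T1.cas  miss  (counter 6, T1.r 4)
[8] T0.cas  miss  (counter 6, T0.r 5)
[9] T0.load  rd  (counter 6, T0.r 6)
[10] T0.cas  hit  (counter 7, T0.r 6)
[11] T1.load  rd  (counter 7, T1.r 7)
[12] T1.cas  hit  (counter 8, T1.r 7)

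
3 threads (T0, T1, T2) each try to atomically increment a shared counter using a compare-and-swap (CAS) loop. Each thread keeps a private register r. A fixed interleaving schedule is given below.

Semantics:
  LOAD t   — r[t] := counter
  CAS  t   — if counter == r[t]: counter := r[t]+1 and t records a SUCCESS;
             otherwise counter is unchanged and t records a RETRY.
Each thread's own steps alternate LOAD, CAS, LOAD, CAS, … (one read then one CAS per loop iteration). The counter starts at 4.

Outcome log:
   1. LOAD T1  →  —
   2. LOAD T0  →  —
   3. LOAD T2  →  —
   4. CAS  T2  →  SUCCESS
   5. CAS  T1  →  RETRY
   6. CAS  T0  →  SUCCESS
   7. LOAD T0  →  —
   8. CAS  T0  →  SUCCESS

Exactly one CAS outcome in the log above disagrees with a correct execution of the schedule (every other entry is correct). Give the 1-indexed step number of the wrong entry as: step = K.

Reference trace:
1. LOAD T1 → mem=4 r[T1]=4 [LOAD]
2. LOAD T0 → mem=4 r[T0]=4 [LOAD]
3. LOAD T2 → mem=4 r[T2]=4 [LOAD]
4. CAS T2 → mem=5 r[T2]=4 [OK]
5. CAS T1 → mem=5 r[T1]=4 [RETRY]
6. CAS T0 → mem=5 r[T0]=4 [RETRY]
7. LOAD T0 → mem=5 r[T0]=5 [LOAD]
8. CAS T0 → mem=6 r[T0]=5 [OK]
Flip is step 6.

step = 6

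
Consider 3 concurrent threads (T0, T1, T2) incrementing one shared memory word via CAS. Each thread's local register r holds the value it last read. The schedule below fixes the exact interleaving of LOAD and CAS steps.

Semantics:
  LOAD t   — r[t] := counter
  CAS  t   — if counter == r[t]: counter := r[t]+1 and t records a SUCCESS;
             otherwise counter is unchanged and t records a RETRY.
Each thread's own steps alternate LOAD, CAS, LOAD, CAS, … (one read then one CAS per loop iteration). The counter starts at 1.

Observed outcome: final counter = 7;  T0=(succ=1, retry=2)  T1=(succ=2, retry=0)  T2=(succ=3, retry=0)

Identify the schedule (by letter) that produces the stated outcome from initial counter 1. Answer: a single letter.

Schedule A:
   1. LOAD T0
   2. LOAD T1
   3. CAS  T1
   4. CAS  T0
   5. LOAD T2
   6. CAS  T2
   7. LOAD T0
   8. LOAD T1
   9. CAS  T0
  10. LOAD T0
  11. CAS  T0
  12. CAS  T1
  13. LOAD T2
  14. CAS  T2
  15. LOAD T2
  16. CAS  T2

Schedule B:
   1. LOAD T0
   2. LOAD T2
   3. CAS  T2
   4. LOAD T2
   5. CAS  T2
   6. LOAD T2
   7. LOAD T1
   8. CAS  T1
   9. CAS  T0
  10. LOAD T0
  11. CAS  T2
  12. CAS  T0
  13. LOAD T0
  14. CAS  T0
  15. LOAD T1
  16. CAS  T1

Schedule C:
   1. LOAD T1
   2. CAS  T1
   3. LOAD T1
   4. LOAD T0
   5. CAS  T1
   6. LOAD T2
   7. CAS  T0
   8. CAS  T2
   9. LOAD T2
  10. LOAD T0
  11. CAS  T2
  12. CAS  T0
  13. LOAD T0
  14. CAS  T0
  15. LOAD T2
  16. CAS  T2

Tracing schedule C:
T1 LOAD — after: cnt=1, r=1 — load
T1 CAS — after: cnt=2, r=1 — ok
T1 LOAD — after: cnt=2, r=2 — load
T0 LOAD — after: cnt=2, r=2 — load
T1 CAS — after: cnt=3, r=2 — ok
T2 LOAD — after: cnt=3, r=3 — load
T0 CAS — after: cnt=3, r=2 — retry
T2 CAS — after: cnt=4, r=3 — ok
T2 LOAD — after: cnt=4, r=4 — load
T0 LOAD — after: cnt=4, r=4 — load
T2 CAS — after: cnt=5, r=4 — ok
T0 CAS — after: cnt=5, r=4 — retry
T0 LOAD — after: cnt=5, r=5 — load
T0 CAS — after: cnt=6, r=5 — ok
T2 LOAD — after: cnt=6, r=6 — load
T2 CAS — after: cnt=7, r=6 — ok

C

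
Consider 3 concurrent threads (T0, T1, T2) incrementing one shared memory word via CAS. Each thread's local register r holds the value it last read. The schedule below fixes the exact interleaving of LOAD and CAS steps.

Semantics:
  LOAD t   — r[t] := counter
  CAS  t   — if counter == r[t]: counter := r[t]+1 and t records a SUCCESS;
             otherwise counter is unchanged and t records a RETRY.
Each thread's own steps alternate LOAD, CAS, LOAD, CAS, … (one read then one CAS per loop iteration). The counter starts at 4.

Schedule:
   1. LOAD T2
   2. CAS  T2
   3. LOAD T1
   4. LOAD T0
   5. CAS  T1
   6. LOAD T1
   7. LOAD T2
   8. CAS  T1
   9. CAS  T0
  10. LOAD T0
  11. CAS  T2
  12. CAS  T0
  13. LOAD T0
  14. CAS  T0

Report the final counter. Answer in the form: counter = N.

T2 LOAD — after: cnt=4, r=4 — load
T2 CAS — after: cnt=5, r=4 — ok
T1 LOAD — after: cnt=5, r=5 — load
T0 LOAD — after: cnt=5, r=5 — load
T1 CAS — after: cnt=6, r=5 — ok
T1 LOAD — after: cnt=6, r=6 — load
T2 LOAD — after: cnt=6, r=6 — load
T1 CAS — after: cnt=7, r=6 — ok
T0 CAS — after: cnt=7, r=5 — retry
T0 LOAD — after: cnt=7, r=7 — load
T2 CAS — after: cnt=7, r=6 — retry
T0 CAS — after: cnt=8, r=7 — ok
T0 LOAD — after: cnt=8, r=8 — load
T0 CAS — after: cnt=9, r=8 — ok

counter = 9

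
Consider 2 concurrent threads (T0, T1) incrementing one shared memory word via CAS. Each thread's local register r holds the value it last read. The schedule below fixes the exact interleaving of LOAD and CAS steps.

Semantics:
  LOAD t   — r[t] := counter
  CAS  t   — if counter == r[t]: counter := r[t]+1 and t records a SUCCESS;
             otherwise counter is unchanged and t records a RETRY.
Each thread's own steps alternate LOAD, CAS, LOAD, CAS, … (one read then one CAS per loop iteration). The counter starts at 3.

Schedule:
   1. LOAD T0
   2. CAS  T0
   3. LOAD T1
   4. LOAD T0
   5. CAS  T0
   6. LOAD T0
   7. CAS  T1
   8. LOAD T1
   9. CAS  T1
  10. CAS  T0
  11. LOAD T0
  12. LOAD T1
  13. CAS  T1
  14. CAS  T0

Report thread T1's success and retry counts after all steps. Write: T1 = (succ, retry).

T1 = (2, 1)

T0 LOAD — after: cnt=3, r=3 — load
T0 CAS — after: cnt=4, r=3 — ok
T1 LOAD — after: cnt=4, r=4 — load
T0 LOAD — after: cnt=4, r=4 — load
T0 CAS — after: cnt=5, r=4 — ok
T0 LOAD — after: cnt=5, r=5 — load
T1 CAS — after: cnt=5, r=4 — retry
T1 LOAD — after: cnt=5, r=5 — load
T1 CAS — after: cnt=6, r=5 — ok
T0 CAS — after: cnt=6, r=5 — retry
T0 LOAD — after: cnt=6, r=6 — load
T1 LOAD — after: cnt=6, r=6 — load
T1 CAS — after: cnt=7, r=6 — ok
T0 CAS — after: cnt=7, r=6 — retry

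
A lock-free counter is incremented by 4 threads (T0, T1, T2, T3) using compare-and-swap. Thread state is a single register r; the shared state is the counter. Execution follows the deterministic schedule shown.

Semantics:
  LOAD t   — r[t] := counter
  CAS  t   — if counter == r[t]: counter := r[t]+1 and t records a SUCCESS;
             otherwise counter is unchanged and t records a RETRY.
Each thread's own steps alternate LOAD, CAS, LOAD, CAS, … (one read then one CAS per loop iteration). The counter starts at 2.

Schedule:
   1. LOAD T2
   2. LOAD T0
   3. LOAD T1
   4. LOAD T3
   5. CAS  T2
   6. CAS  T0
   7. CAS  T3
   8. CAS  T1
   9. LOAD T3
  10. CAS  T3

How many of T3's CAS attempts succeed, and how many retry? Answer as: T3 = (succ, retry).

T2 LOAD — after: cnt=2, r=2 — load
T0 LOAD — after: cnt=2, r=2 — load
T1 LOAD — after: cnt=2, r=2 — load
T3 LOAD — after: cnt=2, r=2 — load
T2 CAS — after: cnt=3, r=2 — ok
T0 CAS — after: cnt=3, r=2 — retry
T3 CAS — after: cnt=3, r=2 — retry
T1 CAS — after: cnt=3, r=2 — retry
T3 LOAD — after: cnt=3, r=3 — load
T3 CAS — after: cnt=4, r=3 — ok

T3 = (1, 1)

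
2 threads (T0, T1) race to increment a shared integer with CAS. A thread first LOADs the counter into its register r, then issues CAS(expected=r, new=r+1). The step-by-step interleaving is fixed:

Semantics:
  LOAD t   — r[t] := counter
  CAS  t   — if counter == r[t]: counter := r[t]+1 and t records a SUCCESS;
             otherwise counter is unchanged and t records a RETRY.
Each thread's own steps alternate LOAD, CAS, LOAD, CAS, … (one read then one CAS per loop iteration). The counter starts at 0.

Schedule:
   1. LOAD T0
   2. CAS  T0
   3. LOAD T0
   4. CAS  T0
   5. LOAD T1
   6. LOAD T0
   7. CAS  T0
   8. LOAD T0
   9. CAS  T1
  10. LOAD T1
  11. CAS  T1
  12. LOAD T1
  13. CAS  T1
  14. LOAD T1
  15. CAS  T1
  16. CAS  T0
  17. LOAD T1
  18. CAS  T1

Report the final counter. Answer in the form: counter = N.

counter = 7

   1) LOAD T0:  M=0  r_T0=0
   2) CAS  T0:  M=1  r_T0=0 ✓
   3) LOAD T0:  M=1  r_T0=1
   4) CAS  T0:  M=2  r_T0=1 ✓
   5) LOAD T1:  M=2  r_T1=2
   6) LOAD T0:  M=2  r_T0=2
   7) CAS  T0:  M=3  r_T0=2 ✓
   8) LOAD T0:  M=3  r_T0=3
   9) CAS  T1:  M=3  r_T1=2 ✗
  10) LOAD T1:  M=3  r_T1=3
  11) CAS  T1:  M=4  r_T1=3 ✓
  12) LOAD T1:  M=4  r_T1=4
  13) CAS  T1:  M=5  r_T1=4 ✓
  14) LOAD T1:  M=5  r_T1=5
  15) CAS  T1:  M=6  r_T1=5 ✓
  16) CAS  T0:  M=6  r_T0=3 ✗
  17) LOAD T1:  M=6  r_T1=6
  18) CAS  T1:  M=7  r_T1=6 ✓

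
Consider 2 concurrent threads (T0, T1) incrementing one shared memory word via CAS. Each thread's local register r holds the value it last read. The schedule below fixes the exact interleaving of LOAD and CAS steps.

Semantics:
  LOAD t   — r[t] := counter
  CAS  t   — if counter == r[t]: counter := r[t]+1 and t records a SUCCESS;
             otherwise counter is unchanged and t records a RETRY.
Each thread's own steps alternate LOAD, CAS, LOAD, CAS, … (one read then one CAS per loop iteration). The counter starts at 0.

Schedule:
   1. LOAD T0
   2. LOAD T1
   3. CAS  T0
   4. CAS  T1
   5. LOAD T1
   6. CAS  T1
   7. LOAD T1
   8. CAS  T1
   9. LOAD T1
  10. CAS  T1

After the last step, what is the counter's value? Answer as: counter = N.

counter = 4

1. LOAD T0 → mem=0 r[T0]=0 [LOAD]
2. LOAD T1 → mem=0 r[T1]=0 [LOAD]
3. CAS T0 → mem=1 r[T0]=0 [OK]
4. CAS T1 → mem=1 r[T1]=0 [RETRY]
5. LOAD T1 → mem=1 r[T1]=1 [LOAD]
6. CAS T1 → mem=2 r[T1]=1 [OK]
7. LOAD T1 → mem=2 r[T1]=2 [LOAD]
8. CAS T1 → mem=3 r[T1]=2 [OK]
9. LOAD T1 → mem=3 r[T1]=3 [LOAD]
10. CAS T1 → mem=4 r[T1]=3 [OK]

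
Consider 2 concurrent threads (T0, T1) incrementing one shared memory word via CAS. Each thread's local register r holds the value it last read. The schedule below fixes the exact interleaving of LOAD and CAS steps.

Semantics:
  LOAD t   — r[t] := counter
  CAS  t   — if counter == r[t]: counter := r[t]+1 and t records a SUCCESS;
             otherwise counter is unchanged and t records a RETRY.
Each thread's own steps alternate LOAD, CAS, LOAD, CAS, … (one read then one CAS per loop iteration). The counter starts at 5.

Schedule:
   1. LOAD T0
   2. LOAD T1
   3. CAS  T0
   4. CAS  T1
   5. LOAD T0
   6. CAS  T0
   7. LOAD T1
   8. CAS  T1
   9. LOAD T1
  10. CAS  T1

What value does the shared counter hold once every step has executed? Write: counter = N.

counter = 9

#1 T0 reads 5
#2 T1 reads 5
#3 T0 CAS(5→6) writes; counter now 6
#4 T1 CAS(5→6) fails; counter now 6
#5 T0 reads 6
#6 T0 CAS(6→7) writes; counter now 7
#7 T1 reads 7
#8 T1 CAS(7→8) writes; counter now 8
#9 T1 reads 8
#10 T1 CAS(8→9) writes; counter now 9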